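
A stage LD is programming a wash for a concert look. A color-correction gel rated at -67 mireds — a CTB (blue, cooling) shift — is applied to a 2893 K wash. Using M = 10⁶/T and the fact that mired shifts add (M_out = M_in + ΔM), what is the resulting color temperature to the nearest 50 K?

3600 K

M_in = 10⁶/2893 = 345.66 mireds.
M_out = 345.66 + (-67) = 278.66 mireds.
T_out = 10⁶/278.66 = 3588.6 K → 3600 K.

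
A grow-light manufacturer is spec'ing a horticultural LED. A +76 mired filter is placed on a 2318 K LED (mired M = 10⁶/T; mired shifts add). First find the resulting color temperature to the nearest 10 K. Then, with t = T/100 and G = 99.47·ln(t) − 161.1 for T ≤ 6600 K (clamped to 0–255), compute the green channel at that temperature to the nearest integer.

135

M_in = 10⁶/2318 = 431.41; M_out = 431.41 + (+76) = 507.41.
T_out = 10⁶/507.41 = 1970.8 K → 1970 K; t = 19.7.
G = 99.47·ln 19.7 − 161.1 = 99.47·2.9806 − 161.1 = 135.382.
Rounded: 135.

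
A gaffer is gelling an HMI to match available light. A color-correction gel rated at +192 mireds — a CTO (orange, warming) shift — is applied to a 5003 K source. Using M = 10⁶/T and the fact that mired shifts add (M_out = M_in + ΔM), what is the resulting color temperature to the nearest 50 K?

M_in = 10⁶/5003 = 199.88 mireds.
M_out = 199.88 + (+192) = 391.88 mireds.
T_out = 10⁶/391.88 = 2551.8 K → 2550 K.

2550 K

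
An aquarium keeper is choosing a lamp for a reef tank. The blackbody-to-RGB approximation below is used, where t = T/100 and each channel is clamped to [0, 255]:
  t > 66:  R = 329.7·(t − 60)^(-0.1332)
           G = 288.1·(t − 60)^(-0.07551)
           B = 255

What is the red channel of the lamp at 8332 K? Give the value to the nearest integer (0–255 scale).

217

t = 8332/100 = 83.32; the t > 66 branch applies.
R = 329.7·(83.32 − 60)^(-0.1332) = 329.7·23.32^(-0.1332) = 329.7·0.65738 = 216.739.
Rounded: 217.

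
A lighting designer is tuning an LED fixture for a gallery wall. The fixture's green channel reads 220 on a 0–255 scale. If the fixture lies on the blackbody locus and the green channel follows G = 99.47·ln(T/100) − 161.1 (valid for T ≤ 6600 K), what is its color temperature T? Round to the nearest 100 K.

ln t = (220 + 161.1) / 99.47 = 3.8313.
t = e^3.8313 = 46.123.
T = 100·t = 4612 K → 4600 K to the nearest 100 K.

4600 K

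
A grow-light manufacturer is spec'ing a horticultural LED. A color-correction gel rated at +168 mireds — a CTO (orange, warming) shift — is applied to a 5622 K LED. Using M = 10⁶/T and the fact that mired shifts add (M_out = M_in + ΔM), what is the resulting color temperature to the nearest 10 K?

2890 K

M_in = 10⁶/5622 = 177.87 mireds.
M_out = 177.87 + (+168) = 345.87 mireds.
T_out = 10⁶/345.87 = 2891.2 K → 2890 K.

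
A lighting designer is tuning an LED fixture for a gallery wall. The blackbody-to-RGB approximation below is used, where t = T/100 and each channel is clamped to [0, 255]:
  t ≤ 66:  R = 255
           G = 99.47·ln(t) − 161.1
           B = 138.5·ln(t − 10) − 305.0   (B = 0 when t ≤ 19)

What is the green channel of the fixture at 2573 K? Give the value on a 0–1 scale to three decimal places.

0.635

t = 2573/100 = 25.73; the t ≤ 66 branch applies.
G = 99.47·ln 25.73 − 161.1 = 99.47·3.2477 − 161.1 = 161.945.
On a 0–1 scale: 161.945/255 = 0.6351 → 0.635.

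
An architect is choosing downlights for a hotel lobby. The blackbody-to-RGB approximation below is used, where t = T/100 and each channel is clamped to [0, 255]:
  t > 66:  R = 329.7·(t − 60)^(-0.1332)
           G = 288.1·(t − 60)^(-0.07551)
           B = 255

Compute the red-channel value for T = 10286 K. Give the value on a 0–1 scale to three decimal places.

t = 10286/100 = 102.86; the t > 66 branch applies.
R = 329.7·(102.86 − 60)^(-0.1332) = 329.7·42.86^(-0.1332) = 329.7·0.60619 = 199.862.
On a 0–1 scale: 199.862/255 = 0.7838 → 0.784.

0.784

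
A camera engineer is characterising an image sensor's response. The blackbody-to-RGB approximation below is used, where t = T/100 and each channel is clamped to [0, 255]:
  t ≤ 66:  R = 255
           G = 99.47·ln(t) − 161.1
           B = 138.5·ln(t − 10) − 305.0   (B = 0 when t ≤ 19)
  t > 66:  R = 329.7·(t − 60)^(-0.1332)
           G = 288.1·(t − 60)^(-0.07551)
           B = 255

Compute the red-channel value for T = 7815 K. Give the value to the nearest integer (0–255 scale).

224

t = 7815/100 = 78.15; the t > 66 branch applies.
R = 329.7·(78.15 − 60)^(-0.1332) = 329.7·18.15^(-0.1332) = 329.7·0.67970 = 224.097.
Rounded: 224.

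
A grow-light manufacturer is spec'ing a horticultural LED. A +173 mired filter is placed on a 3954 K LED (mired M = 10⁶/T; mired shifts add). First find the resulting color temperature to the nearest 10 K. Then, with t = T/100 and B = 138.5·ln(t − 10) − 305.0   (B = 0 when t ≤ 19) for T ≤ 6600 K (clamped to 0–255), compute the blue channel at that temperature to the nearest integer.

M_in = 10⁶/3954 = 252.91; M_out = 252.91 + (+173) = 425.91.
T_out = 10⁶/425.91 = 2347.9 K → 2350 K; t = 23.5.
B = 138.5·ln(23.5 − 10) − 305.0 = 138.5·ln 13.5 − 305.0 = 138.5·2.6027 − 305.0 = 55.473.
Rounded: 55.

55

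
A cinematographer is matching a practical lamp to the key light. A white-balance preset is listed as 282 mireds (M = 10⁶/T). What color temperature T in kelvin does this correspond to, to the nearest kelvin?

3546 K

T = 10⁶ / 282 = 3546.10 K → 3546 K.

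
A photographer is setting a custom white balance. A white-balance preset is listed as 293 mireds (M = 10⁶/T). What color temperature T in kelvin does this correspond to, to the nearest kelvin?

3413 K

T = 10⁶ / 293 = 3412.97 K → 3413 K.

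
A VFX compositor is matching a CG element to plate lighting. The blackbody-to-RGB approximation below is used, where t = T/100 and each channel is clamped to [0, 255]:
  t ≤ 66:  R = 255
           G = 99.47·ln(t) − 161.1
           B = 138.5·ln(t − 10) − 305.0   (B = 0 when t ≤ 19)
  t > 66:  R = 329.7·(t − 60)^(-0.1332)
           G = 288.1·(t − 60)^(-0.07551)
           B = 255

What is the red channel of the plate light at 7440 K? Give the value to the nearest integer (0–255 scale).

231

t = 7440/100 = 74.4; the t > 66 branch applies.
R = 329.7·(74.4 − 60)^(-0.1332) = 329.7·14.4^(-0.1332) = 329.7·0.70098 = 231.113.
Rounded: 231.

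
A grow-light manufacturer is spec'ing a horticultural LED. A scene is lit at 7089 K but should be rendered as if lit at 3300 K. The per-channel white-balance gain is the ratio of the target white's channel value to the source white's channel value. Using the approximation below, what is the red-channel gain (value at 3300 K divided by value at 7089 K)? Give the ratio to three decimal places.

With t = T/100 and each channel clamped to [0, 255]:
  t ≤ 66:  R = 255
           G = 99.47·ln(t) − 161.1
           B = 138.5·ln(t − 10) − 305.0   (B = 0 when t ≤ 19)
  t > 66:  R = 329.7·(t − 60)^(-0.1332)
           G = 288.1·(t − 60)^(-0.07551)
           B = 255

1.063

At 7089 K (t = 70.89):
  R = 329.7·(70.89 − 60)^(-0.1332) = 329.7·10.89^(-0.1332) = 329.7·0.72756 = 239.876.
At 3300 K (t = 33):
  R = 255 by definition for t ≤ 66.
Gain = 255.000 / 239.876 = 1.0630 → 1.063.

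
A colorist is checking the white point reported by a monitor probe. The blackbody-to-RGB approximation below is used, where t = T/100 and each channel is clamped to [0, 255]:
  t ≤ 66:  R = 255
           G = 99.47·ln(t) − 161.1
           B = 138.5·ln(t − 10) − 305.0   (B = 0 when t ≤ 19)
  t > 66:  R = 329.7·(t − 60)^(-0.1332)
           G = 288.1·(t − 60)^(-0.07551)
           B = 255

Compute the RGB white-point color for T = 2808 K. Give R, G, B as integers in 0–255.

R=255, G=171, B=96

t = 2808/100 = 28.08; the t ≤ 66 branch applies.
R = 255 by definition for t ≤ 66.
G = 99.47·ln 28.08 − 161.1 = 99.47·3.3351 − 161.1 = 170.638.
B = 138.5·ln(28.08 − 10) − 305.0 = 138.5·ln 18.08 − 305.0 = 138.5·2.8948 − 305.0 = 95.931.
Rounded: (255, 171, 96).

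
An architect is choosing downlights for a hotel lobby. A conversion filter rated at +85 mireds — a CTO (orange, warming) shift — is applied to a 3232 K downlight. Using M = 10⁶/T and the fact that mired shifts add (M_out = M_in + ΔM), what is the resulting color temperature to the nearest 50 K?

2550 K

M_in = 10⁶/3232 = 309.41 mireds.
M_out = 309.41 + (+85) = 394.41 mireds.
T_out = 10⁶/394.41 = 2535.5 K → 2550 K.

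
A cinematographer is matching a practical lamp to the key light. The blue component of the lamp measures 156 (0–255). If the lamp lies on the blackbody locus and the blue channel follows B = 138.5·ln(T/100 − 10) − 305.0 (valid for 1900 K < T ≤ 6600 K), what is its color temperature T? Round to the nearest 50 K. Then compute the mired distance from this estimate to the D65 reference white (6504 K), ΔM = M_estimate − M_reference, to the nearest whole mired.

ln(t − 10) = (156 + 305.0) / 138.5 = 3.3285.
t − 10 = e^3.3285 = 27.897, so t = 37.897.
T = 100·t = 3790 K → 3800 K to the nearest 50 K.
M_estimate = 10⁶/3800 = 263.16; M_reference = 10⁶/6504 = 153.75.
ΔM = 263.16 − 153.75 = 109.41 → +109 mireds.

+109 mireds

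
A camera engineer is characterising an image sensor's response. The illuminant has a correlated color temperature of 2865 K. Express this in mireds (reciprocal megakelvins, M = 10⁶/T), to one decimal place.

349.0 mireds

M = 10⁶ / 2865 = 349.040 → 349.0 mireds.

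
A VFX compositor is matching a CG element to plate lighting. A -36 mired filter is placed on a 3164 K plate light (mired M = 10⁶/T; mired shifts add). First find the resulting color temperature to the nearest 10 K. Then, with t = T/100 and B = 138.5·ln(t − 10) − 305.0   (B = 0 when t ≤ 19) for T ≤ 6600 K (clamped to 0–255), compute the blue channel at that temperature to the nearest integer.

M_in = 10⁶/3164 = 316.06; M_out = 316.06 + (-36) = 280.06.
T_out = 10⁶/280.06 = 3570.7 K → 3570 K; t = 35.7.
B = 138.5·ln(35.7 − 10) − 305.0 = 138.5·ln 25.7 − 305.0 = 138.5·3.2465 − 305.0 = 144.639.
Rounded: 145.

145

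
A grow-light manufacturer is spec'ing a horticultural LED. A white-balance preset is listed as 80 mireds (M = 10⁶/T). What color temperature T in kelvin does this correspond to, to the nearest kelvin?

12500 K

T = 10⁶ / 80 = 12500.00 K → 12500 K.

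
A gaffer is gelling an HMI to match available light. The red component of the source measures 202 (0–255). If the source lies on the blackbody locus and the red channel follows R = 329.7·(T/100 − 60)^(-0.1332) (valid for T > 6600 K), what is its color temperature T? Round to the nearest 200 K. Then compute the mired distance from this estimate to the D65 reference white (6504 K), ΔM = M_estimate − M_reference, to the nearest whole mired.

(t − 60)^(-0.1332) = 202/329.7 = 0.61268.
t − 60 = 0.61268^(1/-0.1332) = 0.61268^(-7.508) = 39.569, so t = 99.569.
T = 100·t = 9957 K → 10000 K to the nearest 200 K.
M_estimate = 10⁶/10000 = 100.00; M_reference = 10⁶/6504 = 153.75.
ΔM = 100.00 − 153.75 = -53.75 → -54 mireds.

-54 mireds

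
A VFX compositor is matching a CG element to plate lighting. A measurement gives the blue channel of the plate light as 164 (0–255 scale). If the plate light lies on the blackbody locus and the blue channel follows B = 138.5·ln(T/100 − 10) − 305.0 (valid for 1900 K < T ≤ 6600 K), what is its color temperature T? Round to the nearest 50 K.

ln(t − 10) = (164 + 305.0) / 138.5 = 3.3863.
t − 10 = e^3.3863 = 29.556, so t = 39.556.
T = 100·t = 3956 K → 3950 K to the nearest 50 K.

3950 K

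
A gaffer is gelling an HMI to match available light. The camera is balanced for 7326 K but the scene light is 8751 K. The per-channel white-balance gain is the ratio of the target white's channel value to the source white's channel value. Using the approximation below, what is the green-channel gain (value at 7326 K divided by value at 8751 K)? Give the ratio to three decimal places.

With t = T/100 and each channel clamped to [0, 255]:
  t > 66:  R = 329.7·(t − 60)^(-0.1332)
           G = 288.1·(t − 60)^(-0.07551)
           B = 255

1.057

At 8751 K (t = 87.51):
  G = 288.1·(87.51 − 60)^(-0.07551) = 288.1·27.51^(-0.07551) = 288.1·0.77858 = 224.309.
At 7326 K (t = 73.26):
  G = 288.1·(73.26 − 60)^(-0.07551) = 288.1·13.26^(-0.07551) = 288.1·0.82269 = 237.017.
Gain = 237.017 / 224.309 = 1.0567 → 1.057.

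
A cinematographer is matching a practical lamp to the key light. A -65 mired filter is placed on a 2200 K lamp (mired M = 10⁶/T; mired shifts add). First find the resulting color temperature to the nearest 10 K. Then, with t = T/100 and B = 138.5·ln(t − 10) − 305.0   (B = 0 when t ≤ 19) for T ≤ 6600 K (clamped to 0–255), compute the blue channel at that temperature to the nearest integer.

M_in = 10⁶/2200 = 454.55; M_out = 454.55 + (-65) = 389.55.
T_out = 10⁶/389.55 = 2567.1 K → 2570 K; t = 25.7.
B = 138.5·ln(25.7 − 10) − 305.0 = 138.5·ln 15.7 − 305.0 = 138.5·2.7537 − 305.0 = 76.382.
Rounded: 76.

76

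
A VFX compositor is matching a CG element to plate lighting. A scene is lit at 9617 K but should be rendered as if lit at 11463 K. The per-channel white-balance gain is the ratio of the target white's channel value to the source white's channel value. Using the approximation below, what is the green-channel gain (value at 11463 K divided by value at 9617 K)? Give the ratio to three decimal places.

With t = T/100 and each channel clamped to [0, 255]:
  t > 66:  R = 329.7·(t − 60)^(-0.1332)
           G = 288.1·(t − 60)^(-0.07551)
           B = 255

At 9617 K (t = 96.17):
  G = 288.1·(96.17 − 60)^(-0.07551) = 288.1·36.17^(-0.07551) = 288.1·0.76266 = 219.721.
At 11463 K (t = 114.63):
  G = 288.1·(114.63 − 60)^(-0.07551) = 288.1·54.63^(-0.07551) = 288.1·0.73928 = 212.985.
Gain = 212.985 / 219.721 = 0.9693 → 0.969.

0.969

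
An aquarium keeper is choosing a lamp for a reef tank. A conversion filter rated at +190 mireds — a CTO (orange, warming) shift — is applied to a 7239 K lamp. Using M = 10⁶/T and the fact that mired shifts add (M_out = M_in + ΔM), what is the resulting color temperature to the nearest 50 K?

3050 K

M_in = 10⁶/7239 = 138.14 mireds.
M_out = 138.14 + (+190) = 328.14 mireds.
T_out = 10⁶/328.14 = 3047.5 K → 3050 K.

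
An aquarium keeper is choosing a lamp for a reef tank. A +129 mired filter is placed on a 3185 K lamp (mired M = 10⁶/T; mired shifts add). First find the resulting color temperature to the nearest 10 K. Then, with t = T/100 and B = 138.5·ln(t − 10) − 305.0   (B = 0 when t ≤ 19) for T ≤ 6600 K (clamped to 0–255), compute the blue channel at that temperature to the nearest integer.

46

M_in = 10⁶/3185 = 313.97; M_out = 313.97 + (+129) = 442.97.
T_out = 10⁶/442.97 = 2257.5 K → 2260 K; t = 22.6.
B = 138.5·ln(22.6 − 10) − 305.0 = 138.5·ln 12.6 − 305.0 = 138.5·2.5337 − 305.0 = 45.917.
Rounded: 46.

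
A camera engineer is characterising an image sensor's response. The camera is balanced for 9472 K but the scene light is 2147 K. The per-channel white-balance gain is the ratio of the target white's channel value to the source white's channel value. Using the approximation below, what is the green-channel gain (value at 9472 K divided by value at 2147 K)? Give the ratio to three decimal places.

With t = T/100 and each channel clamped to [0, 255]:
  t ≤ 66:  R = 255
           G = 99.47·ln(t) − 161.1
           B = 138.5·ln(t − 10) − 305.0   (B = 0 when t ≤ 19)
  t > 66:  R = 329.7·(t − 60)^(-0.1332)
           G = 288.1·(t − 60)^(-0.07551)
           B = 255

At 2147 K (t = 21.47):
  G = 99.47·ln 21.47 − 161.1 = 99.47·3.0667 − 161.1 = 143.940.
At 9472 K (t = 94.72):
  G = 288.1·(94.72 − 60)^(-0.07551) = 288.1·34.72^(-0.07551) = 288.1·0.76502 = 220.401.
Gain = 220.401 / 143.940 = 1.5312 → 1.531.

1.531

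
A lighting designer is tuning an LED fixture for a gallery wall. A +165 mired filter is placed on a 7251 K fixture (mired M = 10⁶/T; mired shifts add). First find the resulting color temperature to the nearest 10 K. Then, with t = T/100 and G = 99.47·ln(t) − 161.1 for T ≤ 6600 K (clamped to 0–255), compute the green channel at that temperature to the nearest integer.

187

M_in = 10⁶/7251 = 137.91; M_out = 137.91 + (+165) = 302.91.
T_out = 10⁶/302.91 = 3301.3 K → 3300 K; t = 33.
G = 99.47·ln 33 − 161.1 = 99.47·3.4965 − 161.1 = 186.698.
Rounded: 187.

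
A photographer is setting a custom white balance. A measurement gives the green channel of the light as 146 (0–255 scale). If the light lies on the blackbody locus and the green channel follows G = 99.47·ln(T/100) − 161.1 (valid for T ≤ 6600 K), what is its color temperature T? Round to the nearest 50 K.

ln t = (146 + 161.1) / 99.47 = 3.0874.
t = e^3.0874 = 21.919.
T = 100·t = 2192 K → 2200 K to the nearest 50 K.

2200 K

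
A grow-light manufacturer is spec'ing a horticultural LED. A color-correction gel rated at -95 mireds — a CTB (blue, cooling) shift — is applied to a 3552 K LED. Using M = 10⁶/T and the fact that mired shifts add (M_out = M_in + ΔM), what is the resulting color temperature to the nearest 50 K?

5350 K

M_in = 10⁶/3552 = 281.53 mireds.
M_out = 281.53 + (-95) = 186.53 mireds.
T_out = 10⁶/186.53 = 5361.0 K → 5350 K.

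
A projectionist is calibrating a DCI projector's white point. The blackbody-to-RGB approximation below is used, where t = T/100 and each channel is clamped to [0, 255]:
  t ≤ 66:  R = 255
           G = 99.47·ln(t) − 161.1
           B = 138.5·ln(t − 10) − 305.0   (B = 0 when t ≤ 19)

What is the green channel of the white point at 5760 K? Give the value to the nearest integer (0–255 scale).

t = 5760/100 = 57.6; the t ≤ 66 branch applies.
G = 99.47·ln 57.6 − 161.1 = 99.47·4.0535 − 161.1 = 242.104.
Rounded: 242.

242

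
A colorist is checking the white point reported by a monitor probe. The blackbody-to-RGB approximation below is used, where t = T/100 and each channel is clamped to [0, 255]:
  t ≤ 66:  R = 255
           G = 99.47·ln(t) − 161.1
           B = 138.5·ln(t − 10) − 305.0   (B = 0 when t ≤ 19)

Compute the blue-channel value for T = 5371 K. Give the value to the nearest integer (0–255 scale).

218

t = 5371/100 = 53.71; the t ≤ 66 branch applies.
B = 138.5·ln(53.71 − 10) − 305.0 = 138.5·ln 43.71 − 305.0 = 138.5·3.7776 − 305.0 = 218.194.
Rounded: 218.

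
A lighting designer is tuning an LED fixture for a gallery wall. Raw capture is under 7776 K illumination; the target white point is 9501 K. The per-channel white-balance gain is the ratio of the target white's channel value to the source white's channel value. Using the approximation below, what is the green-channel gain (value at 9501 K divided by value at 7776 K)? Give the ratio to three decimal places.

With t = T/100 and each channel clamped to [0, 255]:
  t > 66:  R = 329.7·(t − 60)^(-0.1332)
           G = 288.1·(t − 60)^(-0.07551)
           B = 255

0.950

At 7776 K (t = 77.76):
  G = 288.1·(77.76 − 60)^(-0.07551) = 288.1·17.76^(-0.07551) = 288.1·0.80474 = 231.845.
At 9501 K (t = 95.01):
  G = 288.1·(95.01 − 60)^(-0.07551) = 288.1·35.01^(-0.07551) = 288.1·0.76454 = 220.263.
Gain = 220.263 / 231.845 = 0.9500 → 0.950.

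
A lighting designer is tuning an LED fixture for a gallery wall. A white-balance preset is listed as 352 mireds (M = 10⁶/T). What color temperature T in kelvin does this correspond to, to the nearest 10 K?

2840 K

T = 10⁶ / 352 = 2840.91 K → 2840 K.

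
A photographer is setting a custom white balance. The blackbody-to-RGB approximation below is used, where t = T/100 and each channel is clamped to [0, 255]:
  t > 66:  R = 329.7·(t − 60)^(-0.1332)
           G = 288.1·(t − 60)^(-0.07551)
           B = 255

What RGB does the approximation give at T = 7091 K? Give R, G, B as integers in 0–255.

t = 7091/100 = 70.91; the t > 66 branch applies.
R = 329.7·(70.91 − 60)^(-0.1332) = 329.7·10.91^(-0.1332) = 329.7·0.72738 = 239.817.
G = 288.1·(70.91 − 60)^(-0.07551) = 288.1·10.91^(-0.07551) = 288.1·0.83490 = 240.534.
B = 255 by definition for t > 66.
Rounded: (240, 241, 255).

R=240, G=241, B=255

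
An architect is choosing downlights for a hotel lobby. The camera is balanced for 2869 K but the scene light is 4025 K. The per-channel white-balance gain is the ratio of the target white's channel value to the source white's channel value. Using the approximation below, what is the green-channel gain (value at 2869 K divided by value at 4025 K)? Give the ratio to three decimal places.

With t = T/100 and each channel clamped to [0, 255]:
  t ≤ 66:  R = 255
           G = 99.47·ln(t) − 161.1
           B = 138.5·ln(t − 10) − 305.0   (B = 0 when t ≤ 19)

0.837

At 4025 K (t = 40.25):
  G = 99.47·ln 40.25 − 161.1 = 99.47·3.6951 − 161.1 = 206.453.
At 2869 K (t = 28.69):
  G = 99.47·ln 28.69 − 161.1 = 99.47·3.3565 − 161.1 = 172.776.
Gain = 172.776 / 206.453 = 0.8369 → 0.837.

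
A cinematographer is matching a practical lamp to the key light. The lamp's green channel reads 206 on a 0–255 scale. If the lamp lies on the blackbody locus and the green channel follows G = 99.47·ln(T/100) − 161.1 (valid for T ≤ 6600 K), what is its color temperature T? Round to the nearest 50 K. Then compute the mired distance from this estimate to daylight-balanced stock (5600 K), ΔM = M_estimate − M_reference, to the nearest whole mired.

ln t = (206 + 161.1) / 99.47 = 3.6906.
t = e^3.6906 = 40.067.
T = 100·t = 4007 K → 4000 K to the nearest 50 K.
M_estimate = 10⁶/4000 = 250.00; M_reference = 10⁶/5600 = 178.57.
ΔM = 250.00 − 178.57 = 71.43 → +71 mireds.

+71 mireds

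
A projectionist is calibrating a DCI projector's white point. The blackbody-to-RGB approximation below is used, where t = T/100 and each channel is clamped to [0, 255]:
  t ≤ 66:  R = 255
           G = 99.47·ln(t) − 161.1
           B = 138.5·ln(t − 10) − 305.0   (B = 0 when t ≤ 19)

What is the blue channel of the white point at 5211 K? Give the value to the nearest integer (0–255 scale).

t = 5211/100 = 52.11; the t ≤ 66 branch applies.
B = 138.5·ln(52.11 − 10) − 305.0 = 138.5·ln 42.11 − 305.0 = 138.5·3.7403 − 305.0 = 213.030.
Rounded: 213.

213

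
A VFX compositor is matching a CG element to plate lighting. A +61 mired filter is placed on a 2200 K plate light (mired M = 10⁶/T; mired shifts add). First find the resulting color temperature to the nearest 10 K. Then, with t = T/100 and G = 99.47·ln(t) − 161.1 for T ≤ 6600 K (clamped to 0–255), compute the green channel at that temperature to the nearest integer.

134

M_in = 10⁶/2200 = 454.55; M_out = 454.55 + (+61) = 515.55.
T_out = 10⁶/515.55 = 1939.7 K → 1940 K; t = 19.4.
G = 99.47·ln 19.4 − 161.1 = 99.47·2.9653 − 161.1 = 133.856.
Rounded: 134.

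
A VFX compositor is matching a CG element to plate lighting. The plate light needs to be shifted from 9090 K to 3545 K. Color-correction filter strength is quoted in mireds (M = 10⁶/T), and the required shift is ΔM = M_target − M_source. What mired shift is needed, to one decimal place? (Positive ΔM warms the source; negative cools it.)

M_source = 10⁶/9090 = 110.011; M_target = 10⁶/3545 = 282.087.
ΔM = 282.087 − 110.011 = 172.076 → +172.1 mireds, a warming shift.

+172.1 mireds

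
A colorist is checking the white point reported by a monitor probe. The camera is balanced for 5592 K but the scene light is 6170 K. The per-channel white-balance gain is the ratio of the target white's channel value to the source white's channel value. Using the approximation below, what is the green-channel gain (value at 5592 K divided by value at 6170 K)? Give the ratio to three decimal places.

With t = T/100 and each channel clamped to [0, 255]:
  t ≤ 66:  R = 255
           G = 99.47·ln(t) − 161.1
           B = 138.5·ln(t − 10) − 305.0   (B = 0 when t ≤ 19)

0.961

At 6170 K (t = 61.7):
  G = 99.47·ln 61.7 − 161.1 = 99.47·4.1223 − 161.1 = 248.944.
At 5592 K (t = 55.92):
  G = 99.47·ln 55.92 − 161.1 = 99.47·4.0239 − 161.1 = 239.160.
Gain = 239.160 / 248.944 = 0.9607 → 0.961.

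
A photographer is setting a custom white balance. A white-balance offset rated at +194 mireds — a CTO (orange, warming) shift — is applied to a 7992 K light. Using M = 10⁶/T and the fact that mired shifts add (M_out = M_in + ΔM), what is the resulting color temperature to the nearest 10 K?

M_in = 10⁶/7992 = 125.13 mireds.
M_out = 125.13 + (+194) = 319.13 mireds.
T_out = 10⁶/319.13 = 3133.6 K → 3130 K.

3130 K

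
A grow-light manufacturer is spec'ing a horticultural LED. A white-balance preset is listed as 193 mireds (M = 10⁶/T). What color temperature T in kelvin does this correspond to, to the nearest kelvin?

T = 10⁶ / 193 = 5181.35 K → 5181 K.

5181 K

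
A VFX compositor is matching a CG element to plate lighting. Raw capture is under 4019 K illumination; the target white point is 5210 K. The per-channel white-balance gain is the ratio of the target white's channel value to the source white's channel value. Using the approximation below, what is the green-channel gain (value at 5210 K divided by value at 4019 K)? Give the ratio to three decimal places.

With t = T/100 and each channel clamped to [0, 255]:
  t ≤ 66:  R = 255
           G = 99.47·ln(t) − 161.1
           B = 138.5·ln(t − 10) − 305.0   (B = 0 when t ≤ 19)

At 4019 K (t = 40.19):
  G = 99.47·ln 40.19 − 161.1 = 99.47·3.6936 − 161.1 = 206.304.
At 5210 K (t = 52.1):
  G = 99.47·ln 52.1 − 161.1 = 99.47·3.9532 − 161.1 = 232.121.
Gain = 232.121 / 206.304 = 1.1251 → 1.125.

1.125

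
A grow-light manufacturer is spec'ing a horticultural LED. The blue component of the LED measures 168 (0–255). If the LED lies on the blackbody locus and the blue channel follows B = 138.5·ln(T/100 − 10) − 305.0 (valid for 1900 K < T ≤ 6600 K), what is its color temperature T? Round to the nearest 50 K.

ln(t − 10) = (168 + 305.0) / 138.5 = 3.4152.
t − 10 = e^3.4152 = 30.422, so t = 40.422.
T = 100·t = 4042 K → 4050 K to the nearest 50 K.

4050 K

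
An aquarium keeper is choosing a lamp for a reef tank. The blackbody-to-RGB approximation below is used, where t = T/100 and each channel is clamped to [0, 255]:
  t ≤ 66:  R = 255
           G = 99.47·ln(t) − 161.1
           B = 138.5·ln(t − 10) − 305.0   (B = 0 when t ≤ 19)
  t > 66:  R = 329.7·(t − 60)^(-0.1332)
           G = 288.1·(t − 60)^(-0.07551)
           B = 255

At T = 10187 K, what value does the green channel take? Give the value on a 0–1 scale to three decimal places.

t = 10187/100 = 101.87; the t > 66 branch applies.
G = 288.1·(101.87 − 60)^(-0.07551) = 288.1·41.87^(-0.07551) = 288.1·0.75428 = 217.307.
On a 0–1 scale: 217.307/255 = 0.8522 → 0.852.

0.852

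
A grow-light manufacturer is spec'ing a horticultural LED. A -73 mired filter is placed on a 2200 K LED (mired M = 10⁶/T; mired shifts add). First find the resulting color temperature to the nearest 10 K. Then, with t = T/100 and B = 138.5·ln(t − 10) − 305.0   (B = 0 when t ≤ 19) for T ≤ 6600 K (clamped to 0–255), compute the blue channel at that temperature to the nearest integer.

81

M_in = 10⁶/2200 = 454.55; M_out = 454.55 + (-73) = 381.55.
T_out = 10⁶/381.55 = 2620.9 K → 2620 K; t = 26.2.
B = 138.5·ln(26.2 − 10) − 305.0 = 138.5·ln 16.2 − 305.0 = 138.5·2.7850 − 305.0 = 80.724.
Rounded: 81.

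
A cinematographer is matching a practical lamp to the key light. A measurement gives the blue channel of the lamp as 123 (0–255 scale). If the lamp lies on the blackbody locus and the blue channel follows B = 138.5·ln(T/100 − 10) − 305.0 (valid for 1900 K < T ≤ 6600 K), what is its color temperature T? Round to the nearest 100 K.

3200 K

ln(t − 10) = (123 + 305.0) / 138.5 = 3.0903.
t − 10 = e^3.0903 = 21.983, so t = 31.983.
T = 100·t = 3198 K → 3200 K to the nearest 100 K.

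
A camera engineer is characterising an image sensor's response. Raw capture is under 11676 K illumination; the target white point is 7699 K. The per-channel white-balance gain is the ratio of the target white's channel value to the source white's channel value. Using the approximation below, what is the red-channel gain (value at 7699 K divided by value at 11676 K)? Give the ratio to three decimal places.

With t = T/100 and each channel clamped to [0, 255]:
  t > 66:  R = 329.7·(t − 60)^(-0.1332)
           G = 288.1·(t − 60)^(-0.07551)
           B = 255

1.174

At 11676 K (t = 116.76):
  R = 329.7·(116.76 − 60)^(-0.1332) = 329.7·56.76^(-0.1332) = 329.7·0.58393 = 192.522.
At 7699 K (t = 76.99):
  R = 329.7·(76.99 − 60)^(-0.1332) = 329.7·16.99^(-0.1332) = 329.7·0.68571 = 226.077.
Gain = 226.077 / 192.522 = 1.1743 → 1.174.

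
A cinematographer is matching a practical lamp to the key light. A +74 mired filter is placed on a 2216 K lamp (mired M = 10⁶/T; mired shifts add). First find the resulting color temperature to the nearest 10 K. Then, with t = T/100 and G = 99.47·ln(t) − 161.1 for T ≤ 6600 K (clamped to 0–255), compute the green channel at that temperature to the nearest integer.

M_in = 10⁶/2216 = 451.26; M_out = 451.26 + (+74) = 525.26.
T_out = 10⁶/525.26 = 1903.8 K → 1900 K; t = 19.
G = 99.47·ln 19 − 161.1 = 99.47·2.9444 − 161.1 = 131.783.
Rounded: 132.

132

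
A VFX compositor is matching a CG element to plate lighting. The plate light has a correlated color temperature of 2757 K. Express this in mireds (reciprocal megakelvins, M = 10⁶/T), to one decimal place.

M = 10⁶ / 2757 = 362.713 → 362.7 mireds.

362.7 mireds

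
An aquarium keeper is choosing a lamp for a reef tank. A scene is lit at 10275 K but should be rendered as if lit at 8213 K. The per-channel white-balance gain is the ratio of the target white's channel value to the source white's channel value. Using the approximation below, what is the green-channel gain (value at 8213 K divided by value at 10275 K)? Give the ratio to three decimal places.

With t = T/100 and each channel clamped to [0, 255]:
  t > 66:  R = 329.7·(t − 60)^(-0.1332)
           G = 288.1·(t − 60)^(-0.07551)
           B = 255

1.051

At 10275 K (t = 102.75):
  G = 288.1·(102.75 − 60)^(-0.07551) = 288.1·42.75^(-0.07551) = 288.1·0.75309 = 216.966.
At 8213 K (t = 82.13):
  G = 288.1·(82.13 − 60)^(-0.07551) = 288.1·22.13^(-0.07551) = 288.1·0.79148 = 228.026.
Gain = 228.026 / 216.966 = 1.0510 → 1.051.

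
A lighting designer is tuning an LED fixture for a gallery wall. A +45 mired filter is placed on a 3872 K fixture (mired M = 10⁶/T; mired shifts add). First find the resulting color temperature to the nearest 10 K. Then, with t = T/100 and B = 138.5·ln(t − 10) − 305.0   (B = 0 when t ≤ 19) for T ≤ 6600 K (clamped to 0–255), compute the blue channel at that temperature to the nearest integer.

129

M_in = 10⁶/3872 = 258.26; M_out = 258.26 + (+45) = 303.26.
T_out = 10⁶/303.26 = 3297.5 K → 3300 K; t = 33.
B = 138.5·ln(33 − 10) − 305.0 = 138.5·ln 23 − 305.0 = 138.5·3.1355 − 305.0 = 129.266.
Rounded: 129.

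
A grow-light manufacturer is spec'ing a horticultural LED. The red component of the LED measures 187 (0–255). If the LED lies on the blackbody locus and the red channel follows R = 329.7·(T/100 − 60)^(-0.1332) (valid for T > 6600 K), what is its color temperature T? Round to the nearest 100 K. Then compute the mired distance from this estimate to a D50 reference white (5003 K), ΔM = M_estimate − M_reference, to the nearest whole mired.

-124 mireds

(t − 60)^(-0.1332) = 187/329.7 = 0.56718.
t − 60 = 0.56718^(1/-0.1332) = 0.56718^(-7.508) = 70.620, so t = 130.620.
T = 100·t = 13062 K → 13100 K to the nearest 100 K.
M_estimate = 10⁶/13100 = 76.34; M_reference = 10⁶/5003 = 199.88.
ΔM = 76.34 − 199.88 = -123.54 → -124 mireds.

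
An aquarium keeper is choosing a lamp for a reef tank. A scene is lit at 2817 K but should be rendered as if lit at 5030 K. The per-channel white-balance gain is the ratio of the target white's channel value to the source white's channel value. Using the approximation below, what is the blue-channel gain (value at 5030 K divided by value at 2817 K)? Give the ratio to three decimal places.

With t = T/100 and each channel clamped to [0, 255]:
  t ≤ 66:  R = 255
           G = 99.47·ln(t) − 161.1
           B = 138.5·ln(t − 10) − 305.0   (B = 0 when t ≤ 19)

2.142

At 2817 K (t = 28.17):
  B = 138.5·ln(28.17 − 10) − 305.0 = 138.5·ln 18.17 − 305.0 = 138.5·2.8998 − 305.0 = 96.618.
At 5030 K (t = 50.3):
  B = 138.5·ln(50.3 − 10) − 305.0 = 138.5·ln 40.3 − 305.0 = 138.5·3.6964 − 305.0 = 206.945.
Gain = 206.945 / 96.618 = 2.1419 → 2.142.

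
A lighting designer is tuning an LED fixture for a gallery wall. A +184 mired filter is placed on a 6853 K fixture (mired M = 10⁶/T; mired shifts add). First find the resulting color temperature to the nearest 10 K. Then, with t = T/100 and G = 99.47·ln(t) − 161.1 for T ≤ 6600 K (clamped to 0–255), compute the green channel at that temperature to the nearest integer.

M_in = 10⁶/6853 = 145.92; M_out = 145.92 + (+184) = 329.92.
T_out = 10⁶/329.92 = 3031.0 K → 3030 K; t = 30.3.
G = 99.47·ln 30.3 − 161.1 = 99.47·3.4111 − 161.1 = 178.207.
Rounded: 178.

178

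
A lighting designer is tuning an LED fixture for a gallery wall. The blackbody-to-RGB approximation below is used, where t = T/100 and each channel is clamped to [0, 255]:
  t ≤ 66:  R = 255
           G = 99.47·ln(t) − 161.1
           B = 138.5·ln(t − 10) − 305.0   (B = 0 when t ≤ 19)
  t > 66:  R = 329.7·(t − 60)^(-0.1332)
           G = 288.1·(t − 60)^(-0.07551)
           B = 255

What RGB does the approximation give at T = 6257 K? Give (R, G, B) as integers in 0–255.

(255, 250, 244)

t = 6257/100 = 62.57; the t ≤ 66 branch applies.
R = 255 by definition for t ≤ 66.
G = 99.47·ln 62.57 − 161.1 = 99.47·4.1363 − 161.1 = 250.336.
B = 138.5·ln(62.57 − 10) − 305.0 = 138.5·ln 52.57 − 305.0 = 138.5·3.9621 − 305.0 = 243.757.
Rounded: (255, 250, 244).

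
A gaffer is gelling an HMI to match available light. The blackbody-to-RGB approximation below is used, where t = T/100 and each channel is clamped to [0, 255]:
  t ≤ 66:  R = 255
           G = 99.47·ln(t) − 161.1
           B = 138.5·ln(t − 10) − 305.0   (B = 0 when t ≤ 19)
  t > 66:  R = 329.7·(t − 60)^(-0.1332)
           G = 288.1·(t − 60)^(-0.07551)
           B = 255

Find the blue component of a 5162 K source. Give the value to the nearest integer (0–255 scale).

211

t = 5162/100 = 51.62; the t ≤ 66 branch applies.
B = 138.5·ln(51.62 − 10) − 305.0 = 138.5·ln 41.62 − 305.0 = 138.5·3.7286 − 305.0 = 211.408.
Rounded: 211.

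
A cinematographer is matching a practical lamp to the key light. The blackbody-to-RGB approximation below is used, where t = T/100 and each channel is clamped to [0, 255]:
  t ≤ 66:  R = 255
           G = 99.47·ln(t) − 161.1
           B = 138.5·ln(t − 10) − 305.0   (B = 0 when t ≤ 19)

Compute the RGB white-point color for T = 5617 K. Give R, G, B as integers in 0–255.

R=255, G=240, B=226

t = 5617/100 = 56.17; the t ≤ 66 branch applies.
R = 255 by definition for t ≤ 66.
G = 99.47·ln 56.17 − 161.1 = 99.47·4.0284 − 161.1 = 239.603.
B = 138.5·ln(56.17 − 10) − 305.0 = 138.5·ln 46.17 − 305.0 = 138.5·3.8323 − 305.0 = 225.778.
Rounded: (255, 240, 226).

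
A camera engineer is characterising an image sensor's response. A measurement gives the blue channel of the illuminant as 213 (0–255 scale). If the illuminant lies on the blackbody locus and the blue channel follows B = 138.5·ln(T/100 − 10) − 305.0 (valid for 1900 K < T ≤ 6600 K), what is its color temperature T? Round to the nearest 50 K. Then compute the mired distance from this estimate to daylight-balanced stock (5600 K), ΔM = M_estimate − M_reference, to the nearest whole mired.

ln(t − 10) = (213 + 305.0) / 138.5 = 3.7401.
t − 10 = e^3.7401 = 42.101, so t = 52.101.
T = 100·t = 5210 K → 5200 K to the nearest 50 K.
M_estimate = 10⁶/5200 = 192.31; M_reference = 10⁶/5600 = 178.57.
ΔM = 192.31 − 178.57 = 13.74 → +14 mireds.

+14 mireds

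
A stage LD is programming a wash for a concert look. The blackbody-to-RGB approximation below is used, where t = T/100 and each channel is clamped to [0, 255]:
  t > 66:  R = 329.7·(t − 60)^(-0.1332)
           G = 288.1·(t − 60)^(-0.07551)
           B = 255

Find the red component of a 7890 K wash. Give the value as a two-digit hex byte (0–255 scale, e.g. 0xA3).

t = 7890/100 = 78.9; the t > 66 branch applies.
R = 329.7·(78.9 − 60)^(-0.1332) = 329.7·18.9^(-0.1332) = 329.7·0.67604 = 222.892.
Rounded: 223; in hex, 0xDF.

0xDF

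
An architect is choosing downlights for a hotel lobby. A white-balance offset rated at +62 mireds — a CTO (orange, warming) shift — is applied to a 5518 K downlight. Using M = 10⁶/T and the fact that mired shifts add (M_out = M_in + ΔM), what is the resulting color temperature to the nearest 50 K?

4100 K

M_in = 10⁶/5518 = 181.23 mireds.
M_out = 181.23 + (+62) = 243.23 mireds.
T_out = 10⁶/243.23 = 4111.4 K → 4100 K.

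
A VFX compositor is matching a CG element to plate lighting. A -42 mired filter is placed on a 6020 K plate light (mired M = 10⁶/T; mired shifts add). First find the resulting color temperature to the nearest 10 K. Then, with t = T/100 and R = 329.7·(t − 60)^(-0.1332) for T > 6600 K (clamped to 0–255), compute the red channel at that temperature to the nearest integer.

220

M_in = 10⁶/6020 = 166.11; M_out = 166.11 + (-42) = 124.11.
T_out = 10⁶/124.11 = 8057.2 K → 8060 K; t = 80.6.
R = 329.7·(80.6 − 60)^(-0.1332) = 329.7·20.6^(-0.1332) = 329.7·0.66833 = 220.349.
Rounded: 220.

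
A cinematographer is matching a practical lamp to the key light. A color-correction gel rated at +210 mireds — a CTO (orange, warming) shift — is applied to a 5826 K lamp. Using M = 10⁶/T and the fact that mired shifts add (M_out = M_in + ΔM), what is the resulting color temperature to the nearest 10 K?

M_in = 10⁶/5826 = 171.64 mireds.
M_out = 171.64 + (+210) = 381.64 mireds.
T_out = 10⁶/381.64 = 2620.2 K → 2620 K.

2620 K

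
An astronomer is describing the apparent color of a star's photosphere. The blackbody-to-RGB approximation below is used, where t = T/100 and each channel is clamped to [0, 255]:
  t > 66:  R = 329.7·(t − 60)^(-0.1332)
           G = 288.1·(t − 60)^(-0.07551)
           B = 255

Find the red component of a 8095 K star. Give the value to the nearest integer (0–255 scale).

t = 8095/100 = 80.95; the t > 66 branch applies.
R = 329.7·(80.95 − 60)^(-0.1332) = 329.7·20.95^(-0.1332) = 329.7·0.66683 = 219.855.
Rounded: 220.

220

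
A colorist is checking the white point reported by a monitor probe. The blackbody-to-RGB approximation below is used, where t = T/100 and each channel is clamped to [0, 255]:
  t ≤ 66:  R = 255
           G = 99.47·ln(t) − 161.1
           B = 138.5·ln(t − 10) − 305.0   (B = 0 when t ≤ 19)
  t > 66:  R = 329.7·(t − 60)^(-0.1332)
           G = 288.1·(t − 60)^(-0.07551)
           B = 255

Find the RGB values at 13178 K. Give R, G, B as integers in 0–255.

t = 13178/100 = 131.78; the t > 66 branch applies.
R = 329.7·(131.78 − 60)^(-0.1332) = 329.7·71.78^(-0.1332) = 329.7·0.56595 = 186.595.
G = 288.1·(131.78 − 60)^(-0.07551) = 288.1·71.78^(-0.07551) = 288.1·0.72419 = 208.639.
B = 255 by definition for t > 66.
Rounded: (187, 209, 255).

R=187, G=209, B=255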